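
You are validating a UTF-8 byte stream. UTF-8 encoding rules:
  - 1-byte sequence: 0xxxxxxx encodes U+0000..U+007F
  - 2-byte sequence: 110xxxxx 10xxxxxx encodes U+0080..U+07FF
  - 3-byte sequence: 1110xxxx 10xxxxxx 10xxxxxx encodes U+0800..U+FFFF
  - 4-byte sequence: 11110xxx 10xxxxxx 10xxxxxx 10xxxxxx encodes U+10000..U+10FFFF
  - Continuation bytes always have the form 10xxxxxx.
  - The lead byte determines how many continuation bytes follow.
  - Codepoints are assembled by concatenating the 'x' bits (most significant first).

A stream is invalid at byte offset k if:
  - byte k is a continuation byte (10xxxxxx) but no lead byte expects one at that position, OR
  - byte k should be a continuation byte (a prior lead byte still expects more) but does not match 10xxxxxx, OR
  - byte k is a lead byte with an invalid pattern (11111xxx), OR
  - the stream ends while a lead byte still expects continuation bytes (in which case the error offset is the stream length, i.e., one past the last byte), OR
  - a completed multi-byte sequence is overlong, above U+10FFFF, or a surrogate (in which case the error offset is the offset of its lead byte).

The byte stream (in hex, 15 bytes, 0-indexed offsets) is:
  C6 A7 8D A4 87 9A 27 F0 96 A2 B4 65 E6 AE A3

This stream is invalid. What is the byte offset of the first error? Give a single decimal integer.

Byte[0]=C6: 2-byte lead, need 1 cont bytes. acc=0x6
Byte[1]=A7: continuation. acc=(acc<<6)|0x27=0x1A7
Completed: cp=U+01A7 (starts at byte 0)
Byte[2]=8D: INVALID lead byte (not 0xxx/110x/1110/11110)

Answer: 2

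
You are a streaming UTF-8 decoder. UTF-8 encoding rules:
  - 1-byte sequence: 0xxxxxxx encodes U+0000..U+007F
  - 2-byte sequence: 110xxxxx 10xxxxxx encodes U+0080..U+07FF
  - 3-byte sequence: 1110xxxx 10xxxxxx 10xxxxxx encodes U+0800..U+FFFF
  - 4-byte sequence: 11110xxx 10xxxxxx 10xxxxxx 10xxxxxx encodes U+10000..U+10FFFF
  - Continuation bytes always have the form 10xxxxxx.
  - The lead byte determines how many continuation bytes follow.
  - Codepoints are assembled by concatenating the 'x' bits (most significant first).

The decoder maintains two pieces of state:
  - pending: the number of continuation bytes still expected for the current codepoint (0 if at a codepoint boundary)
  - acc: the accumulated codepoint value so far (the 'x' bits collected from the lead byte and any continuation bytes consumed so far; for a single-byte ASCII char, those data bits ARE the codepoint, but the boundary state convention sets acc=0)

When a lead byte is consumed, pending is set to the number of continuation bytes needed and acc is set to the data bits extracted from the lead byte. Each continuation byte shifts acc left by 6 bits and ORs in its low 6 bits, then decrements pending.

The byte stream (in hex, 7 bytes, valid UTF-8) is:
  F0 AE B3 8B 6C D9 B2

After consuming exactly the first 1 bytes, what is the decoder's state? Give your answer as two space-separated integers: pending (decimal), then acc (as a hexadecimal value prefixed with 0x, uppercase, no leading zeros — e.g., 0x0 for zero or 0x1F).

Byte[0]=F0: 4-byte lead. pending=3, acc=0x0

Answer: 3 0x0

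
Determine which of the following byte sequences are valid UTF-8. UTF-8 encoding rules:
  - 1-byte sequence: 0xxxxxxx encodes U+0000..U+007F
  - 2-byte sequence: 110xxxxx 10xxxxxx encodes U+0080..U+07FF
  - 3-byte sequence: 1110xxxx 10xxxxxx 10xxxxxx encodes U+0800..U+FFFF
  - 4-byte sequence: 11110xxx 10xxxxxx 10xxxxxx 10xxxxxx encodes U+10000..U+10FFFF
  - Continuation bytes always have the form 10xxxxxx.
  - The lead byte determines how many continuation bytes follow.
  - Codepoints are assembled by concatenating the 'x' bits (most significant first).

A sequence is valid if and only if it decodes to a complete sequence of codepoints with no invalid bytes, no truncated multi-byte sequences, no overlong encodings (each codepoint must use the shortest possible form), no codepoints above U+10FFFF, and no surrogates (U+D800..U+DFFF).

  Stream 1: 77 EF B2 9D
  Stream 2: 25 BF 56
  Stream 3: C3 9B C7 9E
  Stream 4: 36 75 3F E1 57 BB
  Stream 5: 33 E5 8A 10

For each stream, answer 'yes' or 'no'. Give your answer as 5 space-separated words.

Stream 1: decodes cleanly. VALID
Stream 2: error at byte offset 1. INVALID
Stream 3: decodes cleanly. VALID
Stream 4: error at byte offset 4. INVALID
Stream 5: error at byte offset 3. INVALID

Answer: yes no yes no no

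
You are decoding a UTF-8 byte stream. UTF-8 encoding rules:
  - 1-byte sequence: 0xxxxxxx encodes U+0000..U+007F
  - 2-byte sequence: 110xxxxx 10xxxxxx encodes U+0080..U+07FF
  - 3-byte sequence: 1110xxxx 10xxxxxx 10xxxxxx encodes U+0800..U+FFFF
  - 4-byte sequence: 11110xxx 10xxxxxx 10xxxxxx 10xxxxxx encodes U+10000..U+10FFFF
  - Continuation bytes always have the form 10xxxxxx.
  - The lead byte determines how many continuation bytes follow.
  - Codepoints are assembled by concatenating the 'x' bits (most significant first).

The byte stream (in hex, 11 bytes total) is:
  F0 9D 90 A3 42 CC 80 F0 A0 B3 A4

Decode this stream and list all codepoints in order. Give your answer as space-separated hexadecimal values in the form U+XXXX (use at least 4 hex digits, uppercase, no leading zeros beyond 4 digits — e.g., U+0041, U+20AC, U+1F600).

Byte[0]=F0: 4-byte lead, need 3 cont bytes. acc=0x0
Byte[1]=9D: continuation. acc=(acc<<6)|0x1D=0x1D
Byte[2]=90: continuation. acc=(acc<<6)|0x10=0x750
Byte[3]=A3: continuation. acc=(acc<<6)|0x23=0x1D423
Completed: cp=U+1D423 (starts at byte 0)
Byte[4]=42: 1-byte ASCII. cp=U+0042
Byte[5]=CC: 2-byte lead, need 1 cont bytes. acc=0xC
Byte[6]=80: continuation. acc=(acc<<6)|0x00=0x300
Completed: cp=U+0300 (starts at byte 5)
Byte[7]=F0: 4-byte lead, need 3 cont bytes. acc=0x0
Byte[8]=A0: continuation. acc=(acc<<6)|0x20=0x20
Byte[9]=B3: continuation. acc=(acc<<6)|0x33=0x833
Byte[10]=A4: continuation. acc=(acc<<6)|0x24=0x20CE4
Completed: cp=U+20CE4 (starts at byte 7)

Answer: U+1D423 U+0042 U+0300 U+20CE4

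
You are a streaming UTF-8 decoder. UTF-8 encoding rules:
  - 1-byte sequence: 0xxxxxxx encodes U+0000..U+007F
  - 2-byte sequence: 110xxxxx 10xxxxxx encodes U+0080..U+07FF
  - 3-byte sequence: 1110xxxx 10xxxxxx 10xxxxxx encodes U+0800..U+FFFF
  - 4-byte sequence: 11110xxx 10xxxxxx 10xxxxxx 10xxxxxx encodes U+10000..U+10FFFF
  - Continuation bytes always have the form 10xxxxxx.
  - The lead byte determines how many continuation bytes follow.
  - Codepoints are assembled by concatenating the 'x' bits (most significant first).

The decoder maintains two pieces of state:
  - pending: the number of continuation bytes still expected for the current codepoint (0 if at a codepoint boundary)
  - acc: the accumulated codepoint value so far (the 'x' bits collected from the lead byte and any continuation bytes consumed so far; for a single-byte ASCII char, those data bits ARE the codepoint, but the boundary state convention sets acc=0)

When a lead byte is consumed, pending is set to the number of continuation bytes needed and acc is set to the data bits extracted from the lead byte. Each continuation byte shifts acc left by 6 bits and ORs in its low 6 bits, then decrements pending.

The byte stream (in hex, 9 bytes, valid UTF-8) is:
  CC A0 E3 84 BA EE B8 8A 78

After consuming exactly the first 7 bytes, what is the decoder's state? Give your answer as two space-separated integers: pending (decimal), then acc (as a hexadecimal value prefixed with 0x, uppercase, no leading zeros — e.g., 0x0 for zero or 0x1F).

Byte[0]=CC: 2-byte lead. pending=1, acc=0xC
Byte[1]=A0: continuation. acc=(acc<<6)|0x20=0x320, pending=0
Byte[2]=E3: 3-byte lead. pending=2, acc=0x3
Byte[3]=84: continuation. acc=(acc<<6)|0x04=0xC4, pending=1
Byte[4]=BA: continuation. acc=(acc<<6)|0x3A=0x313A, pending=0
Byte[5]=EE: 3-byte lead. pending=2, acc=0xE
Byte[6]=B8: continuation. acc=(acc<<6)|0x38=0x3B8, pending=1

Answer: 1 0x3B8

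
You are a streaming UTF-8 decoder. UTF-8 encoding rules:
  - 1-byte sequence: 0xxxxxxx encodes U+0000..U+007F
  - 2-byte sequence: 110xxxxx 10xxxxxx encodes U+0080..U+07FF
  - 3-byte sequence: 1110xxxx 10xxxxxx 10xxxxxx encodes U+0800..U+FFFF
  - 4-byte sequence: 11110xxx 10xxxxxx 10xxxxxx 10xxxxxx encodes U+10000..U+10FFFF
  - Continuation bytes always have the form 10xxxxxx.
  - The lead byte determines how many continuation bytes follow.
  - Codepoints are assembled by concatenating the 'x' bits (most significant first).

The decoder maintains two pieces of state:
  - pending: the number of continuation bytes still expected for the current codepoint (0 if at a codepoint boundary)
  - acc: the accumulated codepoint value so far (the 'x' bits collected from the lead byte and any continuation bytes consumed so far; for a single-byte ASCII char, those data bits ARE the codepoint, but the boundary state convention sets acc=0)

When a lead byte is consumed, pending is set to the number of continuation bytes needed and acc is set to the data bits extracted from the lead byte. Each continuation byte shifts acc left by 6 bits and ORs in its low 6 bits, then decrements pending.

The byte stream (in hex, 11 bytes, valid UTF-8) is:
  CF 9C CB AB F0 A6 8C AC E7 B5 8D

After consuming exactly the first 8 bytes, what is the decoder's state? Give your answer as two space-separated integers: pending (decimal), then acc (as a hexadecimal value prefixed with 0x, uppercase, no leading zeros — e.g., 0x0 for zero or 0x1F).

Byte[0]=CF: 2-byte lead. pending=1, acc=0xF
Byte[1]=9C: continuation. acc=(acc<<6)|0x1C=0x3DC, pending=0
Byte[2]=CB: 2-byte lead. pending=1, acc=0xB
Byte[3]=AB: continuation. acc=(acc<<6)|0x2B=0x2EB, pending=0
Byte[4]=F0: 4-byte lead. pending=3, acc=0x0
Byte[5]=A6: continuation. acc=(acc<<6)|0x26=0x26, pending=2
Byte[6]=8C: continuation. acc=(acc<<6)|0x0C=0x98C, pending=1
Byte[7]=AC: continuation. acc=(acc<<6)|0x2C=0x2632C, pending=0

Answer: 0 0x2632C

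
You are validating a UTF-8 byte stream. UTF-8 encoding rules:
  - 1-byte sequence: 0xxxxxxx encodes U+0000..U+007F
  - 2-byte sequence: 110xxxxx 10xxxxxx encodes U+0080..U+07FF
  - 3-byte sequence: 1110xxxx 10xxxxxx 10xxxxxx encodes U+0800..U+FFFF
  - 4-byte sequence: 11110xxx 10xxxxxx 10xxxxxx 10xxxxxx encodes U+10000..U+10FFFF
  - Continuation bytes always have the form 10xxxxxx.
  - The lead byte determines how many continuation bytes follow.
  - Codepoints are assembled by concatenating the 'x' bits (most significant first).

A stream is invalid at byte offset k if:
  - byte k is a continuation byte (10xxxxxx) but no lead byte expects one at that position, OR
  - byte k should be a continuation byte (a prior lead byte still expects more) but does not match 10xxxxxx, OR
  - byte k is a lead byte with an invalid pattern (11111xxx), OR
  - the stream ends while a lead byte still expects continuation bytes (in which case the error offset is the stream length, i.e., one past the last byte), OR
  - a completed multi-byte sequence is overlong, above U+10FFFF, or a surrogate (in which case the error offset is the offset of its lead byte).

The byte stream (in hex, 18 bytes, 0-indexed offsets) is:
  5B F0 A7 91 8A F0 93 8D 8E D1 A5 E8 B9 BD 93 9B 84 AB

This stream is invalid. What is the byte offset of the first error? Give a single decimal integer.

Byte[0]=5B: 1-byte ASCII. cp=U+005B
Byte[1]=F0: 4-byte lead, need 3 cont bytes. acc=0x0
Byte[2]=A7: continuation. acc=(acc<<6)|0x27=0x27
Byte[3]=91: continuation. acc=(acc<<6)|0x11=0x9D1
Byte[4]=8A: continuation. acc=(acc<<6)|0x0A=0x2744A
Completed: cp=U+2744A (starts at byte 1)
Byte[5]=F0: 4-byte lead, need 3 cont bytes. acc=0x0
Byte[6]=93: continuation. acc=(acc<<6)|0x13=0x13
Byte[7]=8D: continuation. acc=(acc<<6)|0x0D=0x4CD
Byte[8]=8E: continuation. acc=(acc<<6)|0x0E=0x1334E
Completed: cp=U+1334E (starts at byte 5)
Byte[9]=D1: 2-byte lead, need 1 cont bytes. acc=0x11
Byte[10]=A5: continuation. acc=(acc<<6)|0x25=0x465
Completed: cp=U+0465 (starts at byte 9)
Byte[11]=E8: 3-byte lead, need 2 cont bytes. acc=0x8
Byte[12]=B9: continuation. acc=(acc<<6)|0x39=0x239
Byte[13]=BD: continuation. acc=(acc<<6)|0x3D=0x8E7D
Completed: cp=U+8E7D (starts at byte 11)
Byte[14]=93: INVALID lead byte (not 0xxx/110x/1110/11110)

Answer: 14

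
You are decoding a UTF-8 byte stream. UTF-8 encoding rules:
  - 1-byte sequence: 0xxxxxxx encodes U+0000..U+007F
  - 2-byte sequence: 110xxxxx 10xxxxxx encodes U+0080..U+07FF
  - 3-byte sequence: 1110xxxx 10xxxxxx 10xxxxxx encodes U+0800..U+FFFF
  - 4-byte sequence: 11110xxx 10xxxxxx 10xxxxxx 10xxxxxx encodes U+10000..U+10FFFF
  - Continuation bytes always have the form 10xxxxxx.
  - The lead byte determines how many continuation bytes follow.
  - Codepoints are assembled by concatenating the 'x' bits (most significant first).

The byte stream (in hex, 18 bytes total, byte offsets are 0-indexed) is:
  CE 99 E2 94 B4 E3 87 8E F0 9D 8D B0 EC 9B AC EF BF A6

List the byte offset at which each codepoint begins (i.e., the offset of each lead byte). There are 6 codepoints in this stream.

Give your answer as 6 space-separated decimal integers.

Byte[0]=CE: 2-byte lead, need 1 cont bytes. acc=0xE
Byte[1]=99: continuation. acc=(acc<<6)|0x19=0x399
Completed: cp=U+0399 (starts at byte 0)
Byte[2]=E2: 3-byte lead, need 2 cont bytes. acc=0x2
Byte[3]=94: continuation. acc=(acc<<6)|0x14=0x94
Byte[4]=B4: continuation. acc=(acc<<6)|0x34=0x2534
Completed: cp=U+2534 (starts at byte 2)
Byte[5]=E3: 3-byte lead, need 2 cont bytes. acc=0x3
Byte[6]=87: continuation. acc=(acc<<6)|0x07=0xC7
Byte[7]=8E: continuation. acc=(acc<<6)|0x0E=0x31CE
Completed: cp=U+31CE (starts at byte 5)
Byte[8]=F0: 4-byte lead, need 3 cont bytes. acc=0x0
Byte[9]=9D: continuation. acc=(acc<<6)|0x1D=0x1D
Byte[10]=8D: continuation. acc=(acc<<6)|0x0D=0x74D
Byte[11]=B0: continuation. acc=(acc<<6)|0x30=0x1D370
Completed: cp=U+1D370 (starts at byte 8)
Byte[12]=EC: 3-byte lead, need 2 cont bytes. acc=0xC
Byte[13]=9B: continuation. acc=(acc<<6)|0x1B=0x31B
Byte[14]=AC: continuation. acc=(acc<<6)|0x2C=0xC6EC
Completed: cp=U+C6EC (starts at byte 12)
Byte[15]=EF: 3-byte lead, need 2 cont bytes. acc=0xF
Byte[16]=BF: continuation. acc=(acc<<6)|0x3F=0x3FF
Byte[17]=A6: continuation. acc=(acc<<6)|0x26=0xFFE6
Completed: cp=U+FFE6 (starts at byte 15)

Answer: 0 2 5 8 12 15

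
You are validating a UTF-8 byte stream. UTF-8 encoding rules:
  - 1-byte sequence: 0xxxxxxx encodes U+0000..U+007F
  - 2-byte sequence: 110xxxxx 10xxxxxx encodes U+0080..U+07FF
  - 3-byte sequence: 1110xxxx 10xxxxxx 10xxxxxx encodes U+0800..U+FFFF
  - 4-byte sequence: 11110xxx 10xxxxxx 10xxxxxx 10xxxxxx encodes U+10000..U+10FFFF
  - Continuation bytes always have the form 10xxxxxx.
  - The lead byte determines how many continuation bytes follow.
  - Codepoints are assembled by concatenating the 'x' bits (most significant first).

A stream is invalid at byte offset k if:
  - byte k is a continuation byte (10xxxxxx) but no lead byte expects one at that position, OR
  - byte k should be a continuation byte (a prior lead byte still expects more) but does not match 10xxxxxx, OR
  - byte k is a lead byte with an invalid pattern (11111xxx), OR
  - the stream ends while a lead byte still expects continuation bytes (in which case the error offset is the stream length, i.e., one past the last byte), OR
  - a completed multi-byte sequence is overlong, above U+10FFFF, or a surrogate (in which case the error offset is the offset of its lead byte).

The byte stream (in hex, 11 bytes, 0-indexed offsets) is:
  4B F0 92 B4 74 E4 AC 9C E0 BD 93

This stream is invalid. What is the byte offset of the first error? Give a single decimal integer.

Byte[0]=4B: 1-byte ASCII. cp=U+004B
Byte[1]=F0: 4-byte lead, need 3 cont bytes. acc=0x0
Byte[2]=92: continuation. acc=(acc<<6)|0x12=0x12
Byte[3]=B4: continuation. acc=(acc<<6)|0x34=0x4B4
Byte[4]=74: expected 10xxxxxx continuation. INVALID

Answer: 4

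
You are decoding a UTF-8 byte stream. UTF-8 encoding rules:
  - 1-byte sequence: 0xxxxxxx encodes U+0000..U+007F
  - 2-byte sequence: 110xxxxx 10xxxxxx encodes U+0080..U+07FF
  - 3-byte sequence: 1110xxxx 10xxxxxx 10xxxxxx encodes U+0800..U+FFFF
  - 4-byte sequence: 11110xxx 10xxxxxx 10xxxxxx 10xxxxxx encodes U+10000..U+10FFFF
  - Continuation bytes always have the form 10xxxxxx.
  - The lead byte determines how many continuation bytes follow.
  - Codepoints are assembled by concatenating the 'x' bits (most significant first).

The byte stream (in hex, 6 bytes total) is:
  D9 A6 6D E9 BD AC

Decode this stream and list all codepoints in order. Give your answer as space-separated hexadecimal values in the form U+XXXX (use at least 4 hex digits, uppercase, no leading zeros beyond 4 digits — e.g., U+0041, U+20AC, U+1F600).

Byte[0]=D9: 2-byte lead, need 1 cont bytes. acc=0x19
Byte[1]=A6: continuation. acc=(acc<<6)|0x26=0x666
Completed: cp=U+0666 (starts at byte 0)
Byte[2]=6D: 1-byte ASCII. cp=U+006D
Byte[3]=E9: 3-byte lead, need 2 cont bytes. acc=0x9
Byte[4]=BD: continuation. acc=(acc<<6)|0x3D=0x27D
Byte[5]=AC: continuation. acc=(acc<<6)|0x2C=0x9F6C
Completed: cp=U+9F6C (starts at byte 3)

Answer: U+0666 U+006D U+9F6C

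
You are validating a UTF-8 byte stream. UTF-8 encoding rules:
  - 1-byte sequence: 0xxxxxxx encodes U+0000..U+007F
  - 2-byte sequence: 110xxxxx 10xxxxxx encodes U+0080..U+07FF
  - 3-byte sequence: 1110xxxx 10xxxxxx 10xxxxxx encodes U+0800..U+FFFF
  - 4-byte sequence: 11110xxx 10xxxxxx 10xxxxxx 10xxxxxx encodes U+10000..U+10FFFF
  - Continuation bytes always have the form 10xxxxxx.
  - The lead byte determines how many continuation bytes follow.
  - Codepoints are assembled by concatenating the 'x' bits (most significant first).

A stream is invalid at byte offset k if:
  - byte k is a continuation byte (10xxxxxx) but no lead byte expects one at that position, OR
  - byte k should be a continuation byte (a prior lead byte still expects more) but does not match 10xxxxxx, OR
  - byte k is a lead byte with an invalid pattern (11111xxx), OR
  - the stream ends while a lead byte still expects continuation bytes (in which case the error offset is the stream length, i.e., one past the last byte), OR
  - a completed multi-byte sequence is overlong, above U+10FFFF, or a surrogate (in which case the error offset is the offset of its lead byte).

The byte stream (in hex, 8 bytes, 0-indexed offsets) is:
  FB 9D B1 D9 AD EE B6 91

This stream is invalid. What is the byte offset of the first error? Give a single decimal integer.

Byte[0]=FB: INVALID lead byte (not 0xxx/110x/1110/11110)

Answer: 0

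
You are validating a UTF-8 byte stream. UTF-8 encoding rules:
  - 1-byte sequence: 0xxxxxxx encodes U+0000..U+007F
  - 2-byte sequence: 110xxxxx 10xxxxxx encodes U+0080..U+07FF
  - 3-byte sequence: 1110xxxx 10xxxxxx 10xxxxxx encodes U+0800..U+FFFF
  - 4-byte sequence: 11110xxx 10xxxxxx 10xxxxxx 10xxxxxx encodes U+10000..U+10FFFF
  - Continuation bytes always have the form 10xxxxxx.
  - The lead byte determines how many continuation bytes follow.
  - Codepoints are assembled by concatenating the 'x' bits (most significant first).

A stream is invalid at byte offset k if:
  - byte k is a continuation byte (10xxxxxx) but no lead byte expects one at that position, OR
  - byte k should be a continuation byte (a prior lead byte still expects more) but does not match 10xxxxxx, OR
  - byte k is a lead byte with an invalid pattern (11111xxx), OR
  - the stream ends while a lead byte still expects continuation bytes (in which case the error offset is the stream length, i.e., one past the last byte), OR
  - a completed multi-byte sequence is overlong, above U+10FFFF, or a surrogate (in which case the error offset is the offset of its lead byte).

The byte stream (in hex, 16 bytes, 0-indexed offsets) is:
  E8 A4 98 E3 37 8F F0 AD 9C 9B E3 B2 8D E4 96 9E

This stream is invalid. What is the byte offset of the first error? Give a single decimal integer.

Byte[0]=E8: 3-byte lead, need 2 cont bytes. acc=0x8
Byte[1]=A4: continuation. acc=(acc<<6)|0x24=0x224
Byte[2]=98: continuation. acc=(acc<<6)|0x18=0x8918
Completed: cp=U+8918 (starts at byte 0)
Byte[3]=E3: 3-byte lead, need 2 cont bytes. acc=0x3
Byte[4]=37: expected 10xxxxxx continuation. INVALID

Answer: 4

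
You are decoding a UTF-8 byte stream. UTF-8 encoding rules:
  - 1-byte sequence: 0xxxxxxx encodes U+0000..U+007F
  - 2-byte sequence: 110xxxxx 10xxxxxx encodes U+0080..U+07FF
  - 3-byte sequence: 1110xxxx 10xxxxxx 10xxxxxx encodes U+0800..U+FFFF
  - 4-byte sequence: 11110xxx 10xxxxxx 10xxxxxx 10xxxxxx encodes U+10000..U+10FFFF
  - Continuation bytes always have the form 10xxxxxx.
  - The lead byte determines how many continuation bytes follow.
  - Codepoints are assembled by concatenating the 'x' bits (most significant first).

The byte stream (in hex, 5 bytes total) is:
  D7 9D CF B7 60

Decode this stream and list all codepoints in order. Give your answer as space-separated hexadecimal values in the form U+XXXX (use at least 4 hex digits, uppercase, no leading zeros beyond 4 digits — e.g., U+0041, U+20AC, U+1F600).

Byte[0]=D7: 2-byte lead, need 1 cont bytes. acc=0x17
Byte[1]=9D: continuation. acc=(acc<<6)|0x1D=0x5DD
Completed: cp=U+05DD (starts at byte 0)
Byte[2]=CF: 2-byte lead, need 1 cont bytes. acc=0xF
Byte[3]=B7: continuation. acc=(acc<<6)|0x37=0x3F7
Completed: cp=U+03F7 (starts at byte 2)
Byte[4]=60: 1-byte ASCII. cp=U+0060

Answer: U+05DD U+03F7 U+0060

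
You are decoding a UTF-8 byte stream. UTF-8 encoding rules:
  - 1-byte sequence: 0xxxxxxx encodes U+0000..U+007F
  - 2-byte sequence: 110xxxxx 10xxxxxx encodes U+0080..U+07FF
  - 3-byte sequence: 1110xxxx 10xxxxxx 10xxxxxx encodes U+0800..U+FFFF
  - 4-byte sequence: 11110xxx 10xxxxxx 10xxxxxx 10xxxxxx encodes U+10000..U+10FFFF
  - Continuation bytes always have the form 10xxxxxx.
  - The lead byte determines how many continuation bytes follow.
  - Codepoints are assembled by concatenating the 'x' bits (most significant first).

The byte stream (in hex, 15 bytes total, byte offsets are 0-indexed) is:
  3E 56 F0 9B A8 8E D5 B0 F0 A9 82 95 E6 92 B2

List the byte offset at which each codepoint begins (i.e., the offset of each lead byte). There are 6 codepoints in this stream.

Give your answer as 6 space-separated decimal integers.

Answer: 0 1 2 6 8 12

Derivation:
Byte[0]=3E: 1-byte ASCII. cp=U+003E
Byte[1]=56: 1-byte ASCII. cp=U+0056
Byte[2]=F0: 4-byte lead, need 3 cont bytes. acc=0x0
Byte[3]=9B: continuation. acc=(acc<<6)|0x1B=0x1B
Byte[4]=A8: continuation. acc=(acc<<6)|0x28=0x6E8
Byte[5]=8E: continuation. acc=(acc<<6)|0x0E=0x1BA0E
Completed: cp=U+1BA0E (starts at byte 2)
Byte[6]=D5: 2-byte lead, need 1 cont bytes. acc=0x15
Byte[7]=B0: continuation. acc=(acc<<6)|0x30=0x570
Completed: cp=U+0570 (starts at byte 6)
Byte[8]=F0: 4-byte lead, need 3 cont bytes. acc=0x0
Byte[9]=A9: continuation. acc=(acc<<6)|0x29=0x29
Byte[10]=82: continuation. acc=(acc<<6)|0x02=0xA42
Byte[11]=95: continuation. acc=(acc<<6)|0x15=0x29095
Completed: cp=U+29095 (starts at byte 8)
Byte[12]=E6: 3-byte lead, need 2 cont bytes. acc=0x6
Byte[13]=92: continuation. acc=(acc<<6)|0x12=0x192
Byte[14]=B2: continuation. acc=(acc<<6)|0x32=0x64B2
Completed: cp=U+64B2 (starts at byte 12)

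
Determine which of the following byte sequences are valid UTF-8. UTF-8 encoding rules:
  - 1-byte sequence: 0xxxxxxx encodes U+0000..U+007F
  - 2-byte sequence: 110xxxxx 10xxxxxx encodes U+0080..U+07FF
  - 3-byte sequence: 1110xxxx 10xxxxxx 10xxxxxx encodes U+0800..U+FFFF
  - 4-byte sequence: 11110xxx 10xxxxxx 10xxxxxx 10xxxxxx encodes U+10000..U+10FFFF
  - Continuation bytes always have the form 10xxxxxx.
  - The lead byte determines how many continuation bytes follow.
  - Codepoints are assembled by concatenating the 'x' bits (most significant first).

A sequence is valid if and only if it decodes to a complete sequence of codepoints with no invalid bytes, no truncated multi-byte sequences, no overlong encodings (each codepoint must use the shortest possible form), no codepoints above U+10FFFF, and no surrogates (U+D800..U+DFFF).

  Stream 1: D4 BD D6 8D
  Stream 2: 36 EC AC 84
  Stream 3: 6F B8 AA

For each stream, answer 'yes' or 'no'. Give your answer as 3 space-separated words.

Answer: yes yes no

Derivation:
Stream 1: decodes cleanly. VALID
Stream 2: decodes cleanly. VALID
Stream 3: error at byte offset 1. INVALID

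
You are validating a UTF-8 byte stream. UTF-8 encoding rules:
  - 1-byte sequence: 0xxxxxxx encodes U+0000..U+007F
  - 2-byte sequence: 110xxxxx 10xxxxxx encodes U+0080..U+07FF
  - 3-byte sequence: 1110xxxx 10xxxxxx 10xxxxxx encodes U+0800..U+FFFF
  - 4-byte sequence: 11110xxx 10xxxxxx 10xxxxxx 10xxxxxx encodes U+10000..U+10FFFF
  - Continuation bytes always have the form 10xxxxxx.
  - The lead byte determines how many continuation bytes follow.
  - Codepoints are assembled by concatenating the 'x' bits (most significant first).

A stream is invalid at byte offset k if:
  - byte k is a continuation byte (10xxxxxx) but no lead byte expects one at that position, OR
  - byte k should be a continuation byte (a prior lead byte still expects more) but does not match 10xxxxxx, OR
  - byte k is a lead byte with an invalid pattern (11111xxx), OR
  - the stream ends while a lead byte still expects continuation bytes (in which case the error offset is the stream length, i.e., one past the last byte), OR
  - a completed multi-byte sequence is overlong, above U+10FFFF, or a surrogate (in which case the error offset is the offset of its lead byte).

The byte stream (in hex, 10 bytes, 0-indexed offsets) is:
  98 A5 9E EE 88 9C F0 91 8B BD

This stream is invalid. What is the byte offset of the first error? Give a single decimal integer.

Byte[0]=98: INVALID lead byte (not 0xxx/110x/1110/11110)

Answer: 0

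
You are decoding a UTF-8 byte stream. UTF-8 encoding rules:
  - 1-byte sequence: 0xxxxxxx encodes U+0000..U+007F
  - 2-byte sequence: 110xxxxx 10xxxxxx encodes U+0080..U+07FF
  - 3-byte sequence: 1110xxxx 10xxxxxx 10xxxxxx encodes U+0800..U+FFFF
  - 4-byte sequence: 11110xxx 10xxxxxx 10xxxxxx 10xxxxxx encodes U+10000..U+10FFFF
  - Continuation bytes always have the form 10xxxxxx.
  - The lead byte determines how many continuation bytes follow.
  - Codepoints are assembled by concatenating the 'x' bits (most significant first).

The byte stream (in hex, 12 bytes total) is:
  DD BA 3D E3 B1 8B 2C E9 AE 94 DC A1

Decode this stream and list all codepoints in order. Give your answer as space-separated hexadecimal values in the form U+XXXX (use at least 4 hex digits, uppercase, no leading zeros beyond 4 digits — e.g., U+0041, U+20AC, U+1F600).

Byte[0]=DD: 2-byte lead, need 1 cont bytes. acc=0x1D
Byte[1]=BA: continuation. acc=(acc<<6)|0x3A=0x77A
Completed: cp=U+077A (starts at byte 0)
Byte[2]=3D: 1-byte ASCII. cp=U+003D
Byte[3]=E3: 3-byte lead, need 2 cont bytes. acc=0x3
Byte[4]=B1: continuation. acc=(acc<<6)|0x31=0xF1
Byte[5]=8B: continuation. acc=(acc<<6)|0x0B=0x3C4B
Completed: cp=U+3C4B (starts at byte 3)
Byte[6]=2C: 1-byte ASCII. cp=U+002C
Byte[7]=E9: 3-byte lead, need 2 cont bytes. acc=0x9
Byte[8]=AE: continuation. acc=(acc<<6)|0x2E=0x26E
Byte[9]=94: continuation. acc=(acc<<6)|0x14=0x9B94
Completed: cp=U+9B94 (starts at byte 7)
Byte[10]=DC: 2-byte lead, need 1 cont bytes. acc=0x1C
Byte[11]=A1: continuation. acc=(acc<<6)|0x21=0x721
Completed: cp=U+0721 (starts at byte 10)

Answer: U+077A U+003D U+3C4B U+002C U+9B94 U+0721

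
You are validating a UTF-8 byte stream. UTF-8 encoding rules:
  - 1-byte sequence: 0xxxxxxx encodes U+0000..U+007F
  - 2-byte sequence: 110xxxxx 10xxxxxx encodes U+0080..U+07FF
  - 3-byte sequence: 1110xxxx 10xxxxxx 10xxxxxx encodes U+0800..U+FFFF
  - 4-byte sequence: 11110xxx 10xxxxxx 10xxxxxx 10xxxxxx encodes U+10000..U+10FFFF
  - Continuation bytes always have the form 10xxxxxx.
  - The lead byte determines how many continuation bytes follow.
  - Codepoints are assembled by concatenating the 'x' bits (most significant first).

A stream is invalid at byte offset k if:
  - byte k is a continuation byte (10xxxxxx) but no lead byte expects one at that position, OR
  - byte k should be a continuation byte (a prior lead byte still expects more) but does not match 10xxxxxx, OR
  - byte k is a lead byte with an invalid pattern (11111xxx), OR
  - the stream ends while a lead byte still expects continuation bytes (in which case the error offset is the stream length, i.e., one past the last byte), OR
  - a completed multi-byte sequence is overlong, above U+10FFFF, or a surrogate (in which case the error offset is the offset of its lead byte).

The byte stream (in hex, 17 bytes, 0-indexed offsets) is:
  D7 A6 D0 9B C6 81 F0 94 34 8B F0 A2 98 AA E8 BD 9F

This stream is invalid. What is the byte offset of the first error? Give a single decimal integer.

Answer: 8

Derivation:
Byte[0]=D7: 2-byte lead, need 1 cont bytes. acc=0x17
Byte[1]=A6: continuation. acc=(acc<<6)|0x26=0x5E6
Completed: cp=U+05E6 (starts at byte 0)
Byte[2]=D0: 2-byte lead, need 1 cont bytes. acc=0x10
Byte[3]=9B: continuation. acc=(acc<<6)|0x1B=0x41B
Completed: cp=U+041B (starts at byte 2)
Byte[4]=C6: 2-byte lead, need 1 cont bytes. acc=0x6
Byte[5]=81: continuation. acc=(acc<<6)|0x01=0x181
Completed: cp=U+0181 (starts at byte 4)
Byte[6]=F0: 4-byte lead, need 3 cont bytes. acc=0x0
Byte[7]=94: continuation. acc=(acc<<6)|0x14=0x14
Byte[8]=34: expected 10xxxxxx continuation. INVALID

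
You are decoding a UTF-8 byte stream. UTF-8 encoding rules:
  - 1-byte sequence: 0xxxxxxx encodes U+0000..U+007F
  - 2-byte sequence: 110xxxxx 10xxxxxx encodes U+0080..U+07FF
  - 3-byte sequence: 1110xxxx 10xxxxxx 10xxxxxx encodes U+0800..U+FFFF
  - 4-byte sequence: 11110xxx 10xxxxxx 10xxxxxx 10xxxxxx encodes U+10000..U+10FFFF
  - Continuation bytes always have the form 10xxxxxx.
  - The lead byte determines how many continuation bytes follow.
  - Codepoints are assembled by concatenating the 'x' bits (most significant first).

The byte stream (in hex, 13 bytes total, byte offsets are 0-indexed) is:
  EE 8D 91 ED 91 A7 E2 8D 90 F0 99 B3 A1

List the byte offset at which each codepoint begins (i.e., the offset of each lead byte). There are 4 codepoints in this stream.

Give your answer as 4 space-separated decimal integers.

Byte[0]=EE: 3-byte lead, need 2 cont bytes. acc=0xE
Byte[1]=8D: continuation. acc=(acc<<6)|0x0D=0x38D
Byte[2]=91: continuation. acc=(acc<<6)|0x11=0xE351
Completed: cp=U+E351 (starts at byte 0)
Byte[3]=ED: 3-byte lead, need 2 cont bytes. acc=0xD
Byte[4]=91: continuation. acc=(acc<<6)|0x11=0x351
Byte[5]=A7: continuation. acc=(acc<<6)|0x27=0xD467
Completed: cp=U+D467 (starts at byte 3)
Byte[6]=E2: 3-byte lead, need 2 cont bytes. acc=0x2
Byte[7]=8D: continuation. acc=(acc<<6)|0x0D=0x8D
Byte[8]=90: continuation. acc=(acc<<6)|0x10=0x2350
Completed: cp=U+2350 (starts at byte 6)
Byte[9]=F0: 4-byte lead, need 3 cont bytes. acc=0x0
Byte[10]=99: continuation. acc=(acc<<6)|0x19=0x19
Byte[11]=B3: continuation. acc=(acc<<6)|0x33=0x673
Byte[12]=A1: continuation. acc=(acc<<6)|0x21=0x19CE1
Completed: cp=U+19CE1 (starts at byte 9)

Answer: 0 3 6 9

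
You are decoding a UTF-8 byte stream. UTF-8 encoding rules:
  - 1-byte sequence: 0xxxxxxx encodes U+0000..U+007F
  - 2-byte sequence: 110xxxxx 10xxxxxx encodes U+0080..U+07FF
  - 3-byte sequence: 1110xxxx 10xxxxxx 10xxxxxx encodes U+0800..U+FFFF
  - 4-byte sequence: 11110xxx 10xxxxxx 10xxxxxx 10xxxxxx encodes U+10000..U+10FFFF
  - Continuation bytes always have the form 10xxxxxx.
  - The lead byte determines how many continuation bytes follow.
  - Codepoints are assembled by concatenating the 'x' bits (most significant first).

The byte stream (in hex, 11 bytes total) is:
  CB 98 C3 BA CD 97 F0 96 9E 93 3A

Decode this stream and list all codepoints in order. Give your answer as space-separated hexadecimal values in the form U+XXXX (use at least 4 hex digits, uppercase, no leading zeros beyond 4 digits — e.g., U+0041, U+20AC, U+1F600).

Byte[0]=CB: 2-byte lead, need 1 cont bytes. acc=0xB
Byte[1]=98: continuation. acc=(acc<<6)|0x18=0x2D8
Completed: cp=U+02D8 (starts at byte 0)
Byte[2]=C3: 2-byte lead, need 1 cont bytes. acc=0x3
Byte[3]=BA: continuation. acc=(acc<<6)|0x3A=0xFA
Completed: cp=U+00FA (starts at byte 2)
Byte[4]=CD: 2-byte lead, need 1 cont bytes. acc=0xD
Byte[5]=97: continuation. acc=(acc<<6)|0x17=0x357
Completed: cp=U+0357 (starts at byte 4)
Byte[6]=F0: 4-byte lead, need 3 cont bytes. acc=0x0
Byte[7]=96: continuation. acc=(acc<<6)|0x16=0x16
Byte[8]=9E: continuation. acc=(acc<<6)|0x1E=0x59E
Byte[9]=93: continuation. acc=(acc<<6)|0x13=0x16793
Completed: cp=U+16793 (starts at byte 6)
Byte[10]=3A: 1-byte ASCII. cp=U+003A

Answer: U+02D8 U+00FA U+0357 U+16793 U+003A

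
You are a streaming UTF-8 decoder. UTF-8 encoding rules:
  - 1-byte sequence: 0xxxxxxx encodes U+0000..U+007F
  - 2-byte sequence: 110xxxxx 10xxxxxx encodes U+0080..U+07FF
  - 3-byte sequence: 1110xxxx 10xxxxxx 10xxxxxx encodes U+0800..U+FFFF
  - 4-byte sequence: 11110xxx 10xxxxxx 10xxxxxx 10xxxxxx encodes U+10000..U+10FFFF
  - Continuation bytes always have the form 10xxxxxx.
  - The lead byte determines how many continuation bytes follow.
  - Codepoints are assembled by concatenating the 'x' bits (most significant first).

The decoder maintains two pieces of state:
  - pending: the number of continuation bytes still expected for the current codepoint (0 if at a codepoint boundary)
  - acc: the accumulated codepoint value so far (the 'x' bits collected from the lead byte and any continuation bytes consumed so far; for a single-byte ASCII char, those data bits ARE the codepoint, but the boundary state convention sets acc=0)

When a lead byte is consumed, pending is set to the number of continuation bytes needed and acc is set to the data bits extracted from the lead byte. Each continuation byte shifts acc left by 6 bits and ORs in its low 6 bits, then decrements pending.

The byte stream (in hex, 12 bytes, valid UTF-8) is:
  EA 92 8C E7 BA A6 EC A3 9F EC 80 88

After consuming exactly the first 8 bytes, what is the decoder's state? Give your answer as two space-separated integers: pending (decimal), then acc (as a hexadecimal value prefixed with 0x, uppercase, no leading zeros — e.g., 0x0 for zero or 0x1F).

Byte[0]=EA: 3-byte lead. pending=2, acc=0xA
Byte[1]=92: continuation. acc=(acc<<6)|0x12=0x292, pending=1
Byte[2]=8C: continuation. acc=(acc<<6)|0x0C=0xA48C, pending=0
Byte[3]=E7: 3-byte lead. pending=2, acc=0x7
Byte[4]=BA: continuation. acc=(acc<<6)|0x3A=0x1FA, pending=1
Byte[5]=A6: continuation. acc=(acc<<6)|0x26=0x7EA6, pending=0
Byte[6]=EC: 3-byte lead. pending=2, acc=0xC
Byte[7]=A3: continuation. acc=(acc<<6)|0x23=0x323, pending=1

Answer: 1 0x323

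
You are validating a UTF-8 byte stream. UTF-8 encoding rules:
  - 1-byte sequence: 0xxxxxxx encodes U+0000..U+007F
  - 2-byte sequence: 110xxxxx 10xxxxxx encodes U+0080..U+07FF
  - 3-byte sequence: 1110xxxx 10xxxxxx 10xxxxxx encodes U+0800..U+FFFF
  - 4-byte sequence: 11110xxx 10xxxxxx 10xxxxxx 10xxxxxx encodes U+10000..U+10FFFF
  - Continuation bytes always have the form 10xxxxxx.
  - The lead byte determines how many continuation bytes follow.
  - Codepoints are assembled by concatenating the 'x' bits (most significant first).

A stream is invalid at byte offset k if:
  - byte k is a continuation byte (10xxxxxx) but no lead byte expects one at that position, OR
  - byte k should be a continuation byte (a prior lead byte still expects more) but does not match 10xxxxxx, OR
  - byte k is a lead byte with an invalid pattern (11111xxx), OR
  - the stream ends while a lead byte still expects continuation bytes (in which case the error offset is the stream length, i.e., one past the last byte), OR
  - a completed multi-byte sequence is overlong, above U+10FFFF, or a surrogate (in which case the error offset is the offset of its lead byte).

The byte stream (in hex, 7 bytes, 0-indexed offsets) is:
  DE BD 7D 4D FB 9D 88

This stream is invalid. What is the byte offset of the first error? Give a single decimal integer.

Byte[0]=DE: 2-byte lead, need 1 cont bytes. acc=0x1E
Byte[1]=BD: continuation. acc=(acc<<6)|0x3D=0x7BD
Completed: cp=U+07BD (starts at byte 0)
Byte[2]=7D: 1-byte ASCII. cp=U+007D
Byte[3]=4D: 1-byte ASCII. cp=U+004D
Byte[4]=FB: INVALID lead byte (not 0xxx/110x/1110/11110)

Answer: 4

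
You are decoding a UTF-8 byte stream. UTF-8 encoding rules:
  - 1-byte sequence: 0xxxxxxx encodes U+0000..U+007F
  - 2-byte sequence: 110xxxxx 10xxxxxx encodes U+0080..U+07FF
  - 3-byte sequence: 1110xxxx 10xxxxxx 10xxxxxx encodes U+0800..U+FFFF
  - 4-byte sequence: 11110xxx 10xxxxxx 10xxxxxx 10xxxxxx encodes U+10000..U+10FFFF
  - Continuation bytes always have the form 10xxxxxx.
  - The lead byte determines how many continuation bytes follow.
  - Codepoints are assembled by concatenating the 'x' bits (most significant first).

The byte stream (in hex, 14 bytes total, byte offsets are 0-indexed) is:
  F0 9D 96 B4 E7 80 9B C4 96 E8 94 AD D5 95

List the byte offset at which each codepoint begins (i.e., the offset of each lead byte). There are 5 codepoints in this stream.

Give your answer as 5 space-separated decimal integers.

Byte[0]=F0: 4-byte lead, need 3 cont bytes. acc=0x0
Byte[1]=9D: continuation. acc=(acc<<6)|0x1D=0x1D
Byte[2]=96: continuation. acc=(acc<<6)|0x16=0x756
Byte[3]=B4: continuation. acc=(acc<<6)|0x34=0x1D5B4
Completed: cp=U+1D5B4 (starts at byte 0)
Byte[4]=E7: 3-byte lead, need 2 cont bytes. acc=0x7
Byte[5]=80: continuation. acc=(acc<<6)|0x00=0x1C0
Byte[6]=9B: continuation. acc=(acc<<6)|0x1B=0x701B
Completed: cp=U+701B (starts at byte 4)
Byte[7]=C4: 2-byte lead, need 1 cont bytes. acc=0x4
Byte[8]=96: continuation. acc=(acc<<6)|0x16=0x116
Completed: cp=U+0116 (starts at byte 7)
Byte[9]=E8: 3-byte lead, need 2 cont bytes. acc=0x8
Byte[10]=94: continuation. acc=(acc<<6)|0x14=0x214
Byte[11]=AD: continuation. acc=(acc<<6)|0x2D=0x852D
Completed: cp=U+852D (starts at byte 9)
Byte[12]=D5: 2-byte lead, need 1 cont bytes. acc=0x15
Byte[13]=95: continuation. acc=(acc<<6)|0x15=0x555
Completed: cp=U+0555 (starts at byte 12)

Answer: 0 4 7 9 12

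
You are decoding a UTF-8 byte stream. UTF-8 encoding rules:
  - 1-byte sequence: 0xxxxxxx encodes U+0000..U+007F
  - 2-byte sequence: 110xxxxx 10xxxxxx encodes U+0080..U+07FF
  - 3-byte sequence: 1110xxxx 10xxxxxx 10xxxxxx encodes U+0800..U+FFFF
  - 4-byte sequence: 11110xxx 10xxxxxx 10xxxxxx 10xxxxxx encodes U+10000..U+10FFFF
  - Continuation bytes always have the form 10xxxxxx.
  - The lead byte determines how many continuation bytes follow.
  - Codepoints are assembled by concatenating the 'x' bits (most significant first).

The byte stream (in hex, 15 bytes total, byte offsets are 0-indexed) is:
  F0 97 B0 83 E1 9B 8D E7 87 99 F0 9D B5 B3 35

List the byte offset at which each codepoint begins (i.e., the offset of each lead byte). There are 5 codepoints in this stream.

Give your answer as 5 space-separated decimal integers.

Answer: 0 4 7 10 14

Derivation:
Byte[0]=F0: 4-byte lead, need 3 cont bytes. acc=0x0
Byte[1]=97: continuation. acc=(acc<<6)|0x17=0x17
Byte[2]=B0: continuation. acc=(acc<<6)|0x30=0x5F0
Byte[3]=83: continuation. acc=(acc<<6)|0x03=0x17C03
Completed: cp=U+17C03 (starts at byte 0)
Byte[4]=E1: 3-byte lead, need 2 cont bytes. acc=0x1
Byte[5]=9B: continuation. acc=(acc<<6)|0x1B=0x5B
Byte[6]=8D: continuation. acc=(acc<<6)|0x0D=0x16CD
Completed: cp=U+16CD (starts at byte 4)
Byte[7]=E7: 3-byte lead, need 2 cont bytes. acc=0x7
Byte[8]=87: continuation. acc=(acc<<6)|0x07=0x1C7
Byte[9]=99: continuation. acc=(acc<<6)|0x19=0x71D9
Completed: cp=U+71D9 (starts at byte 7)
Byte[10]=F0: 4-byte lead, need 3 cont bytes. acc=0x0
Byte[11]=9D: continuation. acc=(acc<<6)|0x1D=0x1D
Byte[12]=B5: continuation. acc=(acc<<6)|0x35=0x775
Byte[13]=B3: continuation. acc=(acc<<6)|0x33=0x1DD73
Completed: cp=U+1DD73 (starts at byte 10)
Byte[14]=35: 1-byte ASCII. cp=U+0035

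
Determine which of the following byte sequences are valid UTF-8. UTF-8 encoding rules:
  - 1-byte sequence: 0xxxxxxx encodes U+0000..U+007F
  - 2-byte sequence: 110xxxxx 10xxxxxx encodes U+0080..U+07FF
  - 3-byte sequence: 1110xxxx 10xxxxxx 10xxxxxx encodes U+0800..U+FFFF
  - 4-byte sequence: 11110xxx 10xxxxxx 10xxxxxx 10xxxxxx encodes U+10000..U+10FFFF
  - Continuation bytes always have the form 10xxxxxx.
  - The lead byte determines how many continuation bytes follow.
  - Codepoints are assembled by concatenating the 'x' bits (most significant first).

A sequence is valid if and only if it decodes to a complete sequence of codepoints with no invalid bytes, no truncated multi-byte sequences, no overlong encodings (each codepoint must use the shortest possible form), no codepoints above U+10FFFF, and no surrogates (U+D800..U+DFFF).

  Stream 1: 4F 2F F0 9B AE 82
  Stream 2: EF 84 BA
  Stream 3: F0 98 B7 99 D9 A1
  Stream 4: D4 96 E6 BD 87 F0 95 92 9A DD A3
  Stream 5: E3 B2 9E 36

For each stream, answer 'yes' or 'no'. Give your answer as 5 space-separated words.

Answer: yes yes yes yes yes

Derivation:
Stream 1: decodes cleanly. VALID
Stream 2: decodes cleanly. VALID
Stream 3: decodes cleanly. VALID
Stream 4: decodes cleanly. VALID
Stream 5: decodes cleanly. VALID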